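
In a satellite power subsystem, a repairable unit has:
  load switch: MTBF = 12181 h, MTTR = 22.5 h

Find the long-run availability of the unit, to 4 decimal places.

0.9982

A(load switch) = MTBF/(MTBF+MTTR) = 12181/(12181+22.5) = 0.9982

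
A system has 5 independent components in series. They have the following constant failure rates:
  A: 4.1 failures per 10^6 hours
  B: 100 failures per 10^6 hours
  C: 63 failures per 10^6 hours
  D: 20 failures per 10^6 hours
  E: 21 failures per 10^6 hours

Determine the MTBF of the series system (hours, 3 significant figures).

Series of exponential components: λ_sys = Σ λ_i
λ_sys = 0.0000041 + 0.00010 + 0.000063 + 0.000020 + 0.000021 = 2.0810e-04 /h
MTBF = 1 / λ_sys = 4810 h

4810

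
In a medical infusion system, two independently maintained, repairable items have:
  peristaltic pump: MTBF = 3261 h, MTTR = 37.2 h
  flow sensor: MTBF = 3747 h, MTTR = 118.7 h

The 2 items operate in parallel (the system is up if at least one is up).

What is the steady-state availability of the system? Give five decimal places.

A(peristaltic pump) = MTBF/(MTBF+MTTR) = 3261/(3261+37.2) = 0.988721
A(flow sensor) = MTBF/(MTBF+MTTR) = 3747/(3747+118.7) = 0.969294
Parallel availability: 1 − (1 − 0.988721)(1 − 0.969294) = 0.99965

0.99965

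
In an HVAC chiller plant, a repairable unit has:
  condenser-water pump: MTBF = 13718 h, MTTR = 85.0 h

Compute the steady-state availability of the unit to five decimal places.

0.99384

A(condenser-water pump) = MTBF/(MTBF+MTTR) = 13718/(13718+85.0) = 0.99384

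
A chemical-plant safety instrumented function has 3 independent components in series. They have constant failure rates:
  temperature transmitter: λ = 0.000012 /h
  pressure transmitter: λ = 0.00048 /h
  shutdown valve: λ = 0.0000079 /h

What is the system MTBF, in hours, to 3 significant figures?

2000

Series of exponential components: λ_sys = Σ λ_i
λ_sys = 0.000012 + 0.00048 + 0.0000079 = 4.9990e-04 /h
MTBF = 1 / λ_sys = 2000 h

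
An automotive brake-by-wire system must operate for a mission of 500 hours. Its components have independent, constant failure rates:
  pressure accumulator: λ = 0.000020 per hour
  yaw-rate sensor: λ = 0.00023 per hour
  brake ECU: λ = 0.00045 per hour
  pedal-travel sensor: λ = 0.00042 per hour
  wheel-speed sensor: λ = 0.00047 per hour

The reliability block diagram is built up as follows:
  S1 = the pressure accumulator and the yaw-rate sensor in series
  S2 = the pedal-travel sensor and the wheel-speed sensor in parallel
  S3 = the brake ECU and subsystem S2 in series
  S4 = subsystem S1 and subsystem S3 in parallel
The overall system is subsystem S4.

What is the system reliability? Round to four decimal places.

0.9726

R(pressure accumulator) = exp(−0.000020 × 500) = 0.990050
R(yaw-rate sensor) = exp(−0.00023 × 500) = 0.891366
R(brake ECU) = exp(−0.00045 × 500) = 0.798516
R(pedal-travel sensor) = exp(−0.00042 × 500) = 0.810584
R(wheel-speed sensor) = exp(−0.00047 × 500) = 0.790571
Series (pressure accumulator and yaw-rate sensor): 0.990050 × 0.891366 = 0.882497
Parallel (pedal-travel sensor and wheel-speed sensor): 1 − (1 − 0.810584)(1 − 0.790571) = 0.960331
Series (brake ECU and [0.960331]): 0.798516 × 0.960331 = 0.766840
Parallel ([0.882497] and [0.766840]): 1 − (1 − 0.882497)(1 − 0.766840) = 0.9726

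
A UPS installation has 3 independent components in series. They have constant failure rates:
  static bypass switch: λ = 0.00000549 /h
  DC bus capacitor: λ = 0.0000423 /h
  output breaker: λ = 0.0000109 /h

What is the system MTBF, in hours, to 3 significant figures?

Series of exponential components: λ_sys = Σ λ_i
λ_sys = 0.00000549 + 0.0000423 + 0.0000109 = 5.8690e-05 /h
MTBF = 1 / λ_sys = 17000 h

17000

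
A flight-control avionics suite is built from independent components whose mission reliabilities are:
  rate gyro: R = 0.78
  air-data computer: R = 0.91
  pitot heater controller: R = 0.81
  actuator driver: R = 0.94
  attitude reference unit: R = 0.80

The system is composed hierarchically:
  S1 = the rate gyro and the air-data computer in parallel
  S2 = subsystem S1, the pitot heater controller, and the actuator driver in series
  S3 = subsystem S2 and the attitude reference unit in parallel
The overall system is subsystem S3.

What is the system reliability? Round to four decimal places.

0.9493

Parallel (rate gyro and air-data computer): 1 − (1 − 0.780000)(1 − 0.910000) = 0.980200
Series ([0.980200], pitot heater controller, and actuator driver): 0.980200 × 0.810000 × 0.940000 = 0.746324
Parallel ([0.746324] and attitude reference unit): 1 − (1 − 0.746324)(1 − 0.800000) = 0.9493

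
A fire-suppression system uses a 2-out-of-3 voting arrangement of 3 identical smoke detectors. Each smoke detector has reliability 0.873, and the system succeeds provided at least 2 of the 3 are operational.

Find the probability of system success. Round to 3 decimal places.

0.956

R = Σ_{i=2}^{3} C(3,i) p^i (1−p)^{3−i} with p = 0.873
C(3,2)·0.873^2·0.127^1 = 0.29037
C(3,3)·0.873^3·0.127^0 = 0.66534
Sum = 0.956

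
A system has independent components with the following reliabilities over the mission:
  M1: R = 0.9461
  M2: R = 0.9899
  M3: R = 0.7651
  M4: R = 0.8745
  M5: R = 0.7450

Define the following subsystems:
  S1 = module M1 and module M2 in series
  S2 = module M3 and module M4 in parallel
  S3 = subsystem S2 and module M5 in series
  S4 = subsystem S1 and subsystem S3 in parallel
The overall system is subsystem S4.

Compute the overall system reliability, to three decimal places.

0.982

Series (M1 and M2): 0.94610 × 0.98990 = 0.93654
Parallel (M3 and M4): 1 − (1 − 0.76510)(1 − 0.87450) = 0.97052
Series ([0.97052] and M5): 0.97052 × 0.74500 = 0.72304
Parallel ([0.93654] and [0.72304]): 1 − (1 − 0.93654)(1 − 0.72304) = 0.982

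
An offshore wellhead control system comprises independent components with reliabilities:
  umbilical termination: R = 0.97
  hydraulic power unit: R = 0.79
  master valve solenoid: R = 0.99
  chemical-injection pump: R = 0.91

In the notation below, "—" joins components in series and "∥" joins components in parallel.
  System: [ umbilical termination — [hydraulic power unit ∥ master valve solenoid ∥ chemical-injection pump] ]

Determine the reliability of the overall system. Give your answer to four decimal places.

Parallel (hydraulic power unit, master valve solenoid, and chemical-injection pump): 1 − (1 − 0.790000)(1 − 0.990000)(1 − 0.910000) = 0.999811
Series (umbilical termination and [0.999811]): 0.970000 × 0.999811 = 0.9698

0.9698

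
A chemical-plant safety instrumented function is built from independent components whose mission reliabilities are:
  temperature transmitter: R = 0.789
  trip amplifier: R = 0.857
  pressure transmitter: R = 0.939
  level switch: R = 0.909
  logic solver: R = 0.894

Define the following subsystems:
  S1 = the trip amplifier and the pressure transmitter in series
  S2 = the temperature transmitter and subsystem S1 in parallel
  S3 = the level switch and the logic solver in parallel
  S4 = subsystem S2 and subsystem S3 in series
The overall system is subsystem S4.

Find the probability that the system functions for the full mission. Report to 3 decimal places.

0.950

Series (trip amplifier and pressure transmitter): 0.85700 × 0.93900 = 0.80472
Parallel (temperature transmitter and [0.80472]): 1 − (1 − 0.78900)(1 − 0.80472) = 0.95880
Parallel (level switch and logic solver): 1 − (1 − 0.90900)(1 − 0.89400) = 0.99035
Series ([0.95880] and [0.99035]): 0.95880 × 0.99035 = 0.950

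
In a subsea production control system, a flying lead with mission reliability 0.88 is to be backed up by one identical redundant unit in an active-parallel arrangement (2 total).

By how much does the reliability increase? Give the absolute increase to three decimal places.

0.106

R_before = 0.88
R_after = 1 − (1 − 0.88)^2 = 0.986
ΔR = 0.986 − 0.88 = 0.106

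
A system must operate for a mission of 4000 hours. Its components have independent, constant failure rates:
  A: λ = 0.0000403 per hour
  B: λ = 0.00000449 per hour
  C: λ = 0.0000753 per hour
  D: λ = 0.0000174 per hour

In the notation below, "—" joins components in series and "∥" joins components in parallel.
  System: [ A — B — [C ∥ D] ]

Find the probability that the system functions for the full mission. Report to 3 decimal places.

0.821

R(A) = exp(−0.0000403 × 4000) = 0.85112
R(B) = exp(−0.00000449 × 4000) = 0.98220
R(C) = exp(−0.0000753 × 4000) = 0.73993
R(D) = exp(−0.0000174 × 4000) = 0.93277
Parallel (C and D): 1 − (1 − 0.73993)(1 − 0.93277) = 0.98252
Series (A, B, and [0.98252]): 0.85112 × 0.98220 × 0.98252 = 0.821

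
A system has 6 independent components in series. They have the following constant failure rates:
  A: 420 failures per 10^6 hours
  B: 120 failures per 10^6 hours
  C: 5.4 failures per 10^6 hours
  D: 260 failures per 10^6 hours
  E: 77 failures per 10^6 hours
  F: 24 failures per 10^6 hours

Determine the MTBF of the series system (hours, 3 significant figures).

1100

Series of exponential components: λ_sys = Σ λ_i
λ_sys = 0.00042 + 0.00012 + 0.0000054 + 0.00026 + 0.000077 + 0.000024 = 9.0640e-04 /h
MTBF = 1 / λ_sys = 1100 h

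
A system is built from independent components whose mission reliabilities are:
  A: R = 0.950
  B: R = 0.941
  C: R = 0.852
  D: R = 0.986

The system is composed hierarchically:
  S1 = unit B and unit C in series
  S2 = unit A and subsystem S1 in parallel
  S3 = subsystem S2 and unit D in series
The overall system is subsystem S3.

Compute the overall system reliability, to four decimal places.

Series (B and C): 0.941000 × 0.852000 = 0.801732
Parallel (A and [0.801732]): 1 − (1 − 0.950000)(1 − 0.801732) = 0.990087
Series ([0.990087] and D): 0.990087 × 0.986000 = 0.9762

0.9762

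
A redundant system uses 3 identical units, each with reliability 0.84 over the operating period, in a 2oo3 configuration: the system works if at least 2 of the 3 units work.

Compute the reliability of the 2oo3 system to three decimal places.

R = Σ_{i=2}^{3} C(3,i) p^i (1−p)^{3−i} with p = 0.84
C(3,2)·0.84^2·0.16^1 = 0.33869
C(3,3)·0.84^3·0.16^0 = 0.59270
Sum = 0.931

0.931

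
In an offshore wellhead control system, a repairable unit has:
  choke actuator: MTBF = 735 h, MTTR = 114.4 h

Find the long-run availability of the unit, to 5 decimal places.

0.86532

A(choke actuator) = MTBF/(MTBF+MTTR) = 735/(735+114.4) = 0.86532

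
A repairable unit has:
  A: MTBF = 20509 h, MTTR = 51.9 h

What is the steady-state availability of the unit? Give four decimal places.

0.9975

A(A) = MTBF/(MTBF+MTTR) = 20509/(20509+51.9) = 0.9975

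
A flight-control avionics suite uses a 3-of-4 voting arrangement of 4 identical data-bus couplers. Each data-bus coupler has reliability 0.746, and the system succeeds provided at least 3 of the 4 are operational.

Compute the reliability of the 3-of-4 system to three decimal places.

0.732

R = Σ_{i=3}^{4} C(4,i) p^i (1−p)^{4−i} with p = 0.746
C(4,3)·0.746^3·0.254^1 = 0.42180
C(4,4)·0.746^4·0.254^0 = 0.30971
Sum = 0.732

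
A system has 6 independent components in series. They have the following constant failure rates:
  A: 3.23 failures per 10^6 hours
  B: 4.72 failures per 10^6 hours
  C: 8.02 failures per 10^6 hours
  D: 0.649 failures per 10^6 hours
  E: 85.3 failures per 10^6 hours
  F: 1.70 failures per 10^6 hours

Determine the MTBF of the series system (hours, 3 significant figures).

Series of exponential components: λ_sys = Σ λ_i
λ_sys = 0.00000323 + 0.00000472 + 0.00000802 + 0.000000649 + 0.0000853 + 0.00000170 = 1.0362e-04 /h
MTBF = 1 / λ_sys = 9650 h

9650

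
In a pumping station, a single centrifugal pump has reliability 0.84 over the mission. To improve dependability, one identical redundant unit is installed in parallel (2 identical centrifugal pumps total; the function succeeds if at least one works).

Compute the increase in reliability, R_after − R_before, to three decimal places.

R_before = 0.84
R_after = 1 − (1 − 0.84)^2 = 0.974
ΔR = 0.974 − 0.84 = 0.134

0.134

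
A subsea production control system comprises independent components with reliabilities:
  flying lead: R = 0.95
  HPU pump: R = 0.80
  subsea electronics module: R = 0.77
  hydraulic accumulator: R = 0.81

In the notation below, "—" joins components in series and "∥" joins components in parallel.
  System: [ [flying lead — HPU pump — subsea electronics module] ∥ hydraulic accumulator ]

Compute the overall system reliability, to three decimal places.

0.921

Series (flying lead, HPU pump, and subsea electronics module): 0.95000 × 0.80000 × 0.77000 = 0.58520
Parallel ([0.58520] and hydraulic accumulator): 1 − (1 − 0.58520)(1 − 0.81000) = 0.921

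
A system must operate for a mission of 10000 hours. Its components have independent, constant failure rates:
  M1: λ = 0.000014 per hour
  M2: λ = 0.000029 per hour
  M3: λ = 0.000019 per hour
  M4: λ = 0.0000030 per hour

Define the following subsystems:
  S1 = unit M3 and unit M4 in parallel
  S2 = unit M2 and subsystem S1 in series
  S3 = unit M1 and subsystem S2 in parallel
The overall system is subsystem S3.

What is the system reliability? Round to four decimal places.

R(M1) = exp(−0.000014 × 10000) = 0.869358
R(M2) = exp(−0.000029 × 10000) = 0.748264
R(M3) = exp(−0.000019 × 10000) = 0.826959
R(M4) = exp(−0.0000030 × 10000) = 0.970446
Parallel (M3 and M4): 1 − (1 − 0.826959)(1 − 0.970446) = 0.994886
Series (M2 and [0.994886]): 0.748264 × 0.994886 = 0.744437
Parallel (M1 and [0.744437]): 1 − (1 − 0.869358)(1 − 0.744437) = 0.9666

0.9666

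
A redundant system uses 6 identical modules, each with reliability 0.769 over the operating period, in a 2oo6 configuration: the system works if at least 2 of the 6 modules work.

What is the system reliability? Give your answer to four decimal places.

0.9968

R = Σ_{i=2}^{6} C(6,i) p^i (1−p)^{6−i} with p = 0.769
C(6,2)·0.769^2·0.231^4 = 0.025258
C(6,3)·0.769^3·0.231^3 = 0.112110
C(6,4)·0.769^4·0.231^2 = 0.279911
C(6,5)·0.769^5·0.231^1 = 0.372730
C(6,6)·0.769^6·0.231^0 = 0.206804
Sum = 0.9968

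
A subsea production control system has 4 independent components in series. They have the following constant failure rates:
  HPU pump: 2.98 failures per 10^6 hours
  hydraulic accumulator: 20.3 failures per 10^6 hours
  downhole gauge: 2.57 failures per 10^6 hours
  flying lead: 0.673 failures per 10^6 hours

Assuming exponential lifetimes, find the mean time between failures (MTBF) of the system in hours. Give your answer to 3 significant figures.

Series of exponential components: λ_sys = Σ λ_i
λ_sys = 0.00000298 + 0.0000203 + 0.00000257 + 0.000000673 = 2.6523e-05 /h
MTBF = 1 / λ_sys = 37700 h

37700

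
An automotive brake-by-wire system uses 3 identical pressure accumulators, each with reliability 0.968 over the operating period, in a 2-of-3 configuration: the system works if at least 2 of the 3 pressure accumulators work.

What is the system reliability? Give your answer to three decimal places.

0.997

R = Σ_{i=2}^{3} C(3,i) p^i (1−p)^{3−i} with p = 0.968
C(3,2)·0.968^2·0.032^1 = 0.08995
C(3,3)·0.968^3·0.032^0 = 0.90704
Sum = 0.997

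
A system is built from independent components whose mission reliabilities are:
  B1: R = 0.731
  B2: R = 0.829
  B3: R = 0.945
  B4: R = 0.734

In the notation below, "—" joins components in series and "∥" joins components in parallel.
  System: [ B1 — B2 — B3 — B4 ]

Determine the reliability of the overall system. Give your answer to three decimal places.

0.420

Series (B1, B2, B3, and B4): 0.73100 × 0.82900 × 0.94500 × 0.73400 = 0.420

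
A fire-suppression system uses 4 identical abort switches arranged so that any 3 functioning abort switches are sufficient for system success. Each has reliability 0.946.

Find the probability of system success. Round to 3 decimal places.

0.984

R = Σ_{i=3}^{4} C(4,i) p^i (1−p)^{4−i} with p = 0.946
C(4,3)·0.946^3·0.054^1 = 0.18286
C(4,4)·0.946^4·0.054^0 = 0.80087
Sum = 0.984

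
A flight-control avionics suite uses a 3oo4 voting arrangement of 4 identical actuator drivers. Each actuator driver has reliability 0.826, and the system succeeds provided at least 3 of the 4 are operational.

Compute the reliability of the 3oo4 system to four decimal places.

R = Σ_{i=3}^{4} C(4,i) p^i (1−p)^{4−i} with p = 0.826
C(4,3)·0.826^3·0.174^1 = 0.392238
C(4,4)·0.826^4·0.174^0 = 0.465501
Sum = 0.8577

0.8577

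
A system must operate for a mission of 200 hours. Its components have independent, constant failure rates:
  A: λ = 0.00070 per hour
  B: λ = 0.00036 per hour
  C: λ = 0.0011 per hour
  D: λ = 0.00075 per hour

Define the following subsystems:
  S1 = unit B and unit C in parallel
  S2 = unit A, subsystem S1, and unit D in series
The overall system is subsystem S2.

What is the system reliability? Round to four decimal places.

R(A) = exp(−0.00070 × 200) = 0.869358
R(B) = exp(−0.00036 × 200) = 0.930531
R(C) = exp(−0.0011 × 200) = 0.802519
R(D) = exp(−0.00075 × 200) = 0.860708
Parallel (B and C): 1 − (1 − 0.930531)(1 − 0.802519) = 0.986281
Series (A, [0.986281], and D): 0.869358 × 0.986281 × 0.860708 = 0.7380

0.7380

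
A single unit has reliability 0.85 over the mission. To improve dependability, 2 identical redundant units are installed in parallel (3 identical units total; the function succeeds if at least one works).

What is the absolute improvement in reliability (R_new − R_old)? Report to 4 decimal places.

0.1466

R_before = 0.85
R_after = 1 − (1 − 0.85)^3 = 0.9966
ΔR = 0.9966 − 0.85 = 0.1466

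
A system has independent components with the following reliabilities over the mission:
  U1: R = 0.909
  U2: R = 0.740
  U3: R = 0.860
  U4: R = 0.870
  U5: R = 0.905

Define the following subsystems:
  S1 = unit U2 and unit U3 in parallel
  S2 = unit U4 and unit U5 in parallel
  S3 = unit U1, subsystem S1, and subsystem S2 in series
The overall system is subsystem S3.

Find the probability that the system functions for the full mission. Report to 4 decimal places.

0.8651

Parallel (U2 and U3): 1 − (1 − 0.740000)(1 − 0.860000) = 0.963600
Parallel (U4 and U5): 1 − (1 − 0.870000)(1 − 0.905000) = 0.987650
Series (U1, [0.963600], and [0.987650]): 0.909000 × 0.963600 × 0.987650 = 0.8651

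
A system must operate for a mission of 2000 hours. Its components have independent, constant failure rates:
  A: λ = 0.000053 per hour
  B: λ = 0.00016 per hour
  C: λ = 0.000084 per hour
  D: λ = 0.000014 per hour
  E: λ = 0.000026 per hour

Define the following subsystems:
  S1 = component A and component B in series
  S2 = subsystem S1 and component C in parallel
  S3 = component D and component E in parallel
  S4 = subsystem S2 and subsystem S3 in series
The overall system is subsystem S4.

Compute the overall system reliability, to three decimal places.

R(A) = exp(−0.000053 × 2000) = 0.89942
R(B) = exp(−0.00016 × 2000) = 0.72615
R(C) = exp(−0.000084 × 2000) = 0.84535
R(D) = exp(−0.000014 × 2000) = 0.97239
R(E) = exp(−0.000026 × 2000) = 0.94933
Series (A and B): 0.89942 × 0.72615 = 0.65311
Parallel ([0.65311] and C): 1 − (1 − 0.65311)(1 − 0.84535) = 0.94635
Parallel (D and E): 1 − (1 − 0.97239)(1 − 0.94933) = 0.99860
Series ([0.94635] and [0.99860]): 0.94635 × 0.99860 = 0.945

0.945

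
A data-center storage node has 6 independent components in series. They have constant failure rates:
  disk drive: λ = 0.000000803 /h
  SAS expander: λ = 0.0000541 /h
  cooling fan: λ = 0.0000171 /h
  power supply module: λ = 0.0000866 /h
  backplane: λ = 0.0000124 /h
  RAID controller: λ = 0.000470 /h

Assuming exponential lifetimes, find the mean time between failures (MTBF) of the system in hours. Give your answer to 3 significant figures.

1560

Series of exponential components: λ_sys = Σ λ_i
λ_sys = 0.000000803 + 0.0000541 + 0.0000171 + 0.0000866 + 0.0000124 + 0.000470 = 6.4100e-04 /h
MTBF = 1 / λ_sys = 1560 h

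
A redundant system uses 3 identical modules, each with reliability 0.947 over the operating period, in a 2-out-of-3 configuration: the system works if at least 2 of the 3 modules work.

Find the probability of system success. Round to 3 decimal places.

0.992

R = Σ_{i=2}^{3} C(3,i) p^i (1−p)^{3−i} with p = 0.947
C(3,2)·0.947^2·0.053^1 = 0.14259
C(3,3)·0.947^3·0.053^0 = 0.84928
Sum = 0.992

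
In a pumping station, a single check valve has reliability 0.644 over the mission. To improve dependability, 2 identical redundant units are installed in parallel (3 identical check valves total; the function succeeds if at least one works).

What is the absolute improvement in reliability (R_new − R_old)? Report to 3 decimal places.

R_before = 0.644
R_after = 1 − (1 − 0.644)^3 = 0.955
ΔR = 0.955 − 0.644 = 0.311

0.311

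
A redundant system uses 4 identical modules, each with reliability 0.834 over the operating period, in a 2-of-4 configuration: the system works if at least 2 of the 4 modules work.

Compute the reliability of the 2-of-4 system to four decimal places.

R = Σ_{i=2}^{4} C(4,i) p^i (1−p)^{4−i} with p = 0.834
C(4,2)·0.834^2·0.166^2 = 0.115000
C(4,3)·0.834^3·0.166^1 = 0.385182
C(4,4)·0.834^4·0.166^0 = 0.483798
Sum = 0.9840

0.9840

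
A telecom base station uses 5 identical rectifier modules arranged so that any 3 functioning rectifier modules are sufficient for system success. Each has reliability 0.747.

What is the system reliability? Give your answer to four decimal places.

0.8933

R = Σ_{i=3}^{5} C(5,i) p^i (1−p)^{5−i} with p = 0.747
C(5,3)·0.747^3·0.253^2 = 0.266810
C(5,4)·0.747^4·0.253^1 = 0.393888
C(5,5)·0.747^5·0.253^0 = 0.232596
Sum = 0.8933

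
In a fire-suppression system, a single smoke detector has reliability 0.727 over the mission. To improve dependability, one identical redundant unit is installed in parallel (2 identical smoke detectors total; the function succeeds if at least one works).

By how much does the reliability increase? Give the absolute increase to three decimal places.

R_before = 0.727
R_after = 1 − (1 − 0.727)^2 = 0.925
ΔR = 0.925 − 0.727 = 0.198

0.198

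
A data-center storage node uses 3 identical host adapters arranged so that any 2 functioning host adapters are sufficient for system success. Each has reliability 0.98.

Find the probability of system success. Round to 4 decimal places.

R = Σ_{i=2}^{3} C(3,i) p^i (1−p)^{3−i} with p = 0.98
C(3,2)·0.98^2·0.02^1 = 0.057624
C(3,3)·0.98^3·0.02^0 = 0.941192
Sum = 0.9988

0.9988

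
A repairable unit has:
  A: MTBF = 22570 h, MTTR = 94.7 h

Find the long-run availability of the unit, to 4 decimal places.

0.9958

A(A) = MTBF/(MTBF+MTTR) = 22570/(22570+94.7) = 0.9958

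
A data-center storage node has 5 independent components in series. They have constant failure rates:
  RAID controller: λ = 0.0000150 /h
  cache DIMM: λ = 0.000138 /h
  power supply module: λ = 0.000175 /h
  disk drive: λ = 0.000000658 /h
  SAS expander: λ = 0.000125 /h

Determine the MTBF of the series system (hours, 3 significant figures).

2200

Series of exponential components: λ_sys = Σ λ_i
λ_sys = 0.0000150 + 0.000138 + 0.000175 + 0.000000658 + 0.000125 = 4.5366e-04 /h
MTBF = 1 / λ_sys = 2200 h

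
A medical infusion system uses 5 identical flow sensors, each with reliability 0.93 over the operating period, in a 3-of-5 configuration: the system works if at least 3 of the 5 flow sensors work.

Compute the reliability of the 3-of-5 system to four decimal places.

R = Σ_{i=3}^{5} C(5,i) p^i (1−p)^{5−i} with p = 0.93
C(5,3)·0.93^3·0.07^2 = 0.039413
C(5,4)·0.93^4·0.07^1 = 0.261818
C(5,5)·0.93^5·0.07^0 = 0.695688
Sum = 0.9969

0.9969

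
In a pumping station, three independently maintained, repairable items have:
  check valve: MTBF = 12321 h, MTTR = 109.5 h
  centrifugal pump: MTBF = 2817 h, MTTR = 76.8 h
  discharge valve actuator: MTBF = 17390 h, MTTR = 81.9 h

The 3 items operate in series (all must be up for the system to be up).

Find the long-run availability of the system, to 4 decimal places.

A(check valve) = MTBF/(MTBF+MTTR) = 12321/(12321+109.5) = 0.991191
A(centrifugal pump) = MTBF/(MTBF+MTTR) = 2817/(2817+76.8) = 0.973461
A(discharge valve actuator) = MTBF/(MTBF+MTTR) = 17390/(17390+81.9) = 0.995312
Series availability: 0.991191 × 0.973461 × 0.995312 = 0.9604

0.9604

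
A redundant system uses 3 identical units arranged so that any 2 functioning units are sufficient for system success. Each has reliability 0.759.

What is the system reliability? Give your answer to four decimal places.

R = Σ_{i=2}^{3} C(3,i) p^i (1−p)^{3−i} with p = 0.759
C(3,2)·0.759^2·0.241^1 = 0.416507
C(3,3)·0.759^3·0.241^0 = 0.437245
Sum = 0.8538

0.8538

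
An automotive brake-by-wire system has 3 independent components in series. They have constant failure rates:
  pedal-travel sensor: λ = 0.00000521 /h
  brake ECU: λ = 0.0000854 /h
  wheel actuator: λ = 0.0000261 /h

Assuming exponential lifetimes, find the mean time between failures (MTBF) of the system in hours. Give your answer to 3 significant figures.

Series of exponential components: λ_sys = Σ λ_i
λ_sys = 0.00000521 + 0.0000854 + 0.0000261 = 1.1671e-04 /h
MTBF = 1 / λ_sys = 8570 h

8570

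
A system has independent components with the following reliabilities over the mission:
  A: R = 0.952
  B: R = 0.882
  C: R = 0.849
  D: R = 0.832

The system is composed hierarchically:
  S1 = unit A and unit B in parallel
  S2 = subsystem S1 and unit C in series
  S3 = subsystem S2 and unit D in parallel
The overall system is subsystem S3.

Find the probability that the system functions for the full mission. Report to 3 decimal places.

0.974

Parallel (A and B): 1 − (1 − 0.95200)(1 − 0.88200) = 0.99434
Series ([0.99434] and C): 0.99434 × 0.84900 = 0.84419
Parallel ([0.84419] and D): 1 − (1 − 0.84419)(1 − 0.83200) = 0.974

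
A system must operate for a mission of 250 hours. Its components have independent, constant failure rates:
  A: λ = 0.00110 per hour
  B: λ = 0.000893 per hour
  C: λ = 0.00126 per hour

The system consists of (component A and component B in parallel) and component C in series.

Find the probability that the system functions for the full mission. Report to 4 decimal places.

R(A) = exp(−0.00110 × 250) = 0.759572
R(B) = exp(−0.000893 × 250) = 0.799915
R(C) = exp(−0.00126 × 250) = 0.729789
Parallel (A and B): 1 − (1 − 0.759572)(1 − 0.799915) = 0.951894
Series ([0.951894] and C): 0.951894 × 0.729789 = 0.6947

0.6947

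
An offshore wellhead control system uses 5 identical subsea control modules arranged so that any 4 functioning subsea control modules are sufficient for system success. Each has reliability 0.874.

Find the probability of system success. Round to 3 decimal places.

R = Σ_{i=4}^{5} C(5,i) p^i (1−p)^{5−i} with p = 0.874
C(5,4)·0.874^4·0.126^1 = 0.36761
C(5,5)·0.874^5·0.126^0 = 0.50998
Sum = 0.878

0.878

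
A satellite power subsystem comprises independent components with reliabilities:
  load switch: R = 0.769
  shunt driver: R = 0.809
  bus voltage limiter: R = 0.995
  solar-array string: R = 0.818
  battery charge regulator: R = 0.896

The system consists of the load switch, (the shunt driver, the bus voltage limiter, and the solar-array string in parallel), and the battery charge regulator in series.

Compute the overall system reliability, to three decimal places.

Parallel (shunt driver, bus voltage limiter, and solar-array string): 1 − (1 − 0.80900)(1 − 0.99500)(1 − 0.81800) = 0.99983
Series (load switch, [0.99983], and battery charge regulator): 0.76900 × 0.99983 × 0.89600 = 0.689

0.689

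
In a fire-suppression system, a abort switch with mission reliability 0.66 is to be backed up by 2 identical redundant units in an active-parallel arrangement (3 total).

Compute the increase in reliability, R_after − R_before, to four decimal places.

0.3007

R_before = 0.66
R_after = 1 − (1 − 0.66)^3 = 0.9607
ΔR = 0.9607 − 0.66 = 0.3007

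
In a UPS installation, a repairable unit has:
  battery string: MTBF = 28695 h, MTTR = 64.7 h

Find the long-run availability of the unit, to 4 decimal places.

0.9978

A(battery string) = MTBF/(MTBF+MTTR) = 28695/(28695+64.7) = 0.9978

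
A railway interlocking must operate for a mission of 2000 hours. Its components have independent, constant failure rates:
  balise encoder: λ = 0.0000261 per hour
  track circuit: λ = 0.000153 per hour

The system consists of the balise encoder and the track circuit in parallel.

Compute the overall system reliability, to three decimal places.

0.987

R(balise encoder) = exp(−0.0000261 × 2000) = 0.94914
R(track circuit) = exp(−0.000153 × 2000) = 0.73639
Parallel (balise encoder and track circuit): 1 − (1 − 0.94914)(1 − 0.73639) = 0.987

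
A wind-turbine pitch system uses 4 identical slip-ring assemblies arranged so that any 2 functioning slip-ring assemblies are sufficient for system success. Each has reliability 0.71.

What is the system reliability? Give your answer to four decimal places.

0.9237

R = Σ_{i=2}^{4} C(4,i) p^i (1−p)^{4−i} with p = 0.71
C(4,2)·0.71^2·0.29^2 = 0.254369
C(4,3)·0.71^3·0.29^1 = 0.415177
C(4,4)·0.71^4·0.29^0 = 0.254117
Sum = 0.9237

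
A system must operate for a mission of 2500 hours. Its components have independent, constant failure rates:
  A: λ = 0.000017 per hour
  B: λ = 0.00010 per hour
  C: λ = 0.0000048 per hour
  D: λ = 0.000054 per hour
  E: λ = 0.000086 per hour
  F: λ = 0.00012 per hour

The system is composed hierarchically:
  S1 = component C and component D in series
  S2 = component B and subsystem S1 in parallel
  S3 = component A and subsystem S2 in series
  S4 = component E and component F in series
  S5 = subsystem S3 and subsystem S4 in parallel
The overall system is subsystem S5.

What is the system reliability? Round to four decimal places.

R(A) = exp(−0.000017 × 2500) = 0.958390
R(B) = exp(−0.00010 × 2500) = 0.778801
R(C) = exp(−0.0000048 × 2500) = 0.988072
R(D) = exp(−0.000054 × 2500) = 0.873716
R(E) = exp(−0.000086 × 2500) = 0.806541
R(F) = exp(−0.00012 × 2500) = 0.740818
Series (C and D): 0.988072 × 0.873716 = 0.863294
Parallel (B and [0.863294]): 1 − (1 − 0.778801)(1 − 0.863294) = 0.969761
Series (A and [0.969761]): 0.958390 × 0.969761 = 0.929409
Series (E and F): 0.806541 × 0.740818 = 0.597500
Parallel ([0.929409] and [0.597500]): 1 − (1 − 0.929409)(1 − 0.597500) = 0.9716

0.9716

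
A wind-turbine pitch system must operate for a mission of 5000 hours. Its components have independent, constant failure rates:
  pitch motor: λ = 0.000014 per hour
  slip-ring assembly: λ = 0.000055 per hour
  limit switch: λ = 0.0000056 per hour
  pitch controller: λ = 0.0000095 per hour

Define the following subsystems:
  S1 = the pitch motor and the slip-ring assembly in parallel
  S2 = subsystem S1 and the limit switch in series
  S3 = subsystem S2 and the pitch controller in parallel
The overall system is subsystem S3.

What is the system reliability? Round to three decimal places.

0.998

R(pitch motor) = exp(−0.000014 × 5000) = 0.93239
R(slip-ring assembly) = exp(−0.000055 × 5000) = 0.75957
R(limit switch) = exp(−0.0000056 × 5000) = 0.97239
R(pitch controller) = exp(−0.0000095 × 5000) = 0.95361
Parallel (pitch motor and slip-ring assembly): 1 − (1 − 0.93239)(1 − 0.75957) = 0.98374
Series ([0.98374] and limit switch): 0.98374 × 0.97239 = 0.95658
Parallel ([0.95658] and pitch controller): 1 − (1 − 0.95658)(1 − 0.95361) = 0.998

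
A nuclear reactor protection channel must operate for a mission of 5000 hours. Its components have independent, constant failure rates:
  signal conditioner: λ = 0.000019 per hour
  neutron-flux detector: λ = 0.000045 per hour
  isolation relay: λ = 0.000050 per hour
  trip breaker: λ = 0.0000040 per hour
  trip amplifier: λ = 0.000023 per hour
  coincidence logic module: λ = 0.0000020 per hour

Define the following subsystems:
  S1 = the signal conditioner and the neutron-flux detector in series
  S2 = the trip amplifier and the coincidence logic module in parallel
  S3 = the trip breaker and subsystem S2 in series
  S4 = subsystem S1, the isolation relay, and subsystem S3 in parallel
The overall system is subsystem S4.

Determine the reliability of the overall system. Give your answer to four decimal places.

R(signal conditioner) = exp(−0.000019 × 5000) = 0.909373
R(neutron-flux detector) = exp(−0.000045 × 5000) = 0.798516
R(isolation relay) = exp(−0.000050 × 5000) = 0.778801
R(trip breaker) = exp(−0.0000040 × 5000) = 0.980199
R(trip amplifier) = exp(−0.000023 × 5000) = 0.891366
R(coincidence logic module) = exp(−0.0000020 × 5000) = 0.990050
Series (signal conditioner and neutron-flux detector): 0.909373 × 0.798516 = 0.726149
Parallel (trip amplifier and coincidence logic module): 1 − (1 − 0.891366)(1 − 0.990050) = 0.998919
Series (trip breaker and [0.998919]): 0.980199 × 0.998919 = 0.979139
Parallel ([0.726149], isolation relay, and [0.979139]): 1 − (1 − 0.726149)(1 − 0.778801)(1 − 0.979139) = 0.9987

0.9987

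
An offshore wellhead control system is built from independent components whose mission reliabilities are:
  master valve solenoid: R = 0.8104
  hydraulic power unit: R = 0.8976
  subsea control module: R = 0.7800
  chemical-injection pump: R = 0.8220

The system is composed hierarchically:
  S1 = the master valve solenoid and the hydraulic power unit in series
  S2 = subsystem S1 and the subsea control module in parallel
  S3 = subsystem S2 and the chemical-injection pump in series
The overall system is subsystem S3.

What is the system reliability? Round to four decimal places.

0.7727

Series (master valve solenoid and hydraulic power unit): 0.810400 × 0.897600 = 0.727415
Parallel ([0.727415] and subsea control module): 1 − (1 − 0.727415)(1 − 0.780000) = 0.940031
Series ([0.940031] and chemical-injection pump): 0.940031 × 0.822000 = 0.7727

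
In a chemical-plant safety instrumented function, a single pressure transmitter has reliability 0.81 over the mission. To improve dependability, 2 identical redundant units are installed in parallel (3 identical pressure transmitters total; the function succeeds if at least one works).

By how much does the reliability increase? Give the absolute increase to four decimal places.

0.1831

R_before = 0.81
R_after = 1 − (1 − 0.81)^3 = 0.9931
ΔR = 0.9931 − 0.81 = 0.1831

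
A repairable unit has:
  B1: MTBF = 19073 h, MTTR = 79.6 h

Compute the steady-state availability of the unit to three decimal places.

0.996

A(B1) = MTBF/(MTBF+MTTR) = 19073/(19073+79.6) = 0.996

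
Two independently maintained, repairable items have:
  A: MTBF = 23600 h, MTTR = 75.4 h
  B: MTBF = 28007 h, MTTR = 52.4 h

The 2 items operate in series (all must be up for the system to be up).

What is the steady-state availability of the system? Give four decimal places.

0.9950

A(A) = MTBF/(MTBF+MTTR) = 23600/(23600+75.4) = 0.996815
A(B) = MTBF/(MTBF+MTTR) = 28007/(28007+52.4) = 0.998133
Series availability: 0.996815 × 0.998133 = 0.9950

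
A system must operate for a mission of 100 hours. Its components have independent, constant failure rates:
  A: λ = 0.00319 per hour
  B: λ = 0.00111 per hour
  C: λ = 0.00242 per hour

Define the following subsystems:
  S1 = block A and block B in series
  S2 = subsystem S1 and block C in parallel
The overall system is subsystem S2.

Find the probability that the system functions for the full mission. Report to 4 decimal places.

R(A) = exp(−0.00319 × 100) = 0.726876
R(B) = exp(−0.00111 × 100) = 0.894939
R(C) = exp(−0.00242 × 100) = 0.785056
Series (A and B): 0.726876 × 0.894939 = 0.650510
Parallel ([0.650510] and C): 1 − (1 − 0.650510)(1 − 0.785056) = 0.9249

0.9249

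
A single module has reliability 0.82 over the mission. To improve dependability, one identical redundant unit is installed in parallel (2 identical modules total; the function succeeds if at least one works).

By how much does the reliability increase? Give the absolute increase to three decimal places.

R_before = 0.82
R_after = 1 − (1 − 0.82)^2 = 0.968
ΔR = 0.968 − 0.82 = 0.148

0.148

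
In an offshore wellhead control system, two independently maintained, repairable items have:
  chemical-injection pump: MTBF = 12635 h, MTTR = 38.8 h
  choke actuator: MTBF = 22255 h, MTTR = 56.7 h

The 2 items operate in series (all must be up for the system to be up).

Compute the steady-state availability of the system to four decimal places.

0.9944

A(chemical-injection pump) = MTBF/(MTBF+MTTR) = 12635/(12635+38.8) = 0.996939
A(choke actuator) = MTBF/(MTBF+MTTR) = 22255/(22255+56.7) = 0.997459
Series availability: 0.996939 × 0.997459 = 0.9944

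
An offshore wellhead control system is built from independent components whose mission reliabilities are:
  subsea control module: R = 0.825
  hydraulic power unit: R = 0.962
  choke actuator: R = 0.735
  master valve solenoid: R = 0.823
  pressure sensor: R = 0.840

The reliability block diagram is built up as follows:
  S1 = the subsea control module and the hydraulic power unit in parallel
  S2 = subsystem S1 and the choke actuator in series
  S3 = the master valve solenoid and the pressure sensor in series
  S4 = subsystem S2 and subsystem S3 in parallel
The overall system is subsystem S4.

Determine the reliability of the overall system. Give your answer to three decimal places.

Parallel (subsea control module and hydraulic power unit): 1 − (1 − 0.82500)(1 − 0.96200) = 0.99335
Series ([0.99335] and choke actuator): 0.99335 × 0.73500 = 0.73011
Series (master valve solenoid and pressure sensor): 0.82300 × 0.84000 = 0.69132
Parallel ([0.73011] and [0.69132]): 1 − (1 − 0.73011)(1 − 0.69132) = 0.917

0.917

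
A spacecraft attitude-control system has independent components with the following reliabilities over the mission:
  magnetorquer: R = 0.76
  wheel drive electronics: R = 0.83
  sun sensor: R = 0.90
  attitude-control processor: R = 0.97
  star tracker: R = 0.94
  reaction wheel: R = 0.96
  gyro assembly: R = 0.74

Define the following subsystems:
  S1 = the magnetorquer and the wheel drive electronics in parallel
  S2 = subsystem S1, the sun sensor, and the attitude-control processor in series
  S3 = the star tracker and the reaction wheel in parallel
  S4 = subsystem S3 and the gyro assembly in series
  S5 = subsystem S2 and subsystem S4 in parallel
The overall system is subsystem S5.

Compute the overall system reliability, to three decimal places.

Parallel (magnetorquer and wheel drive electronics): 1 − (1 − 0.76000)(1 − 0.83000) = 0.95920
Series ([0.95920], sun sensor, and attitude-control processor): 0.95920 × 0.90000 × 0.97000 = 0.83738
Parallel (star tracker and reaction wheel): 1 − (1 − 0.94000)(1 − 0.96000) = 0.99760
Series ([0.99760] and gyro assembly): 0.99760 × 0.74000 = 0.73822
Parallel ([0.83738] and [0.73822]): 1 − (1 − 0.83738)(1 − 0.73822) = 0.957

0.957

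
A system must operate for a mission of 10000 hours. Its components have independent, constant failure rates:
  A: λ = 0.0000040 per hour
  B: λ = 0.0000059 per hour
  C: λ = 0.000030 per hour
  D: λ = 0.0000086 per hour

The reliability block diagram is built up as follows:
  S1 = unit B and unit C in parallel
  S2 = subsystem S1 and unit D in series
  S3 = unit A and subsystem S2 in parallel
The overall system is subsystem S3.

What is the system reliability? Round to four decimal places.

R(A) = exp(−0.0000040 × 10000) = 0.960789
R(B) = exp(−0.0000059 × 10000) = 0.942707
R(C) = exp(−0.000030 × 10000) = 0.740818
R(D) = exp(−0.0000086 × 10000) = 0.917594
Parallel (B and C): 1 − (1 − 0.942707)(1 − 0.740818) = 0.985151
Series ([0.985151] and D): 0.985151 × 0.917594 = 0.903969
Parallel (A and [0.903969]): 1 − (1 − 0.960789)(1 − 0.903969) = 0.9962

0.9962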